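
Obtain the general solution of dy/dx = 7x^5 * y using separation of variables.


Separate variables: dy/y = 7x^5 dx.
Integrate: ln|y| = (7/6)x^6 + C₀.
Exponentiate: y = Ce^((7/6)x^6).


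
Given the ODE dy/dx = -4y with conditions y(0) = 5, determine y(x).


General solution of y' = -4y is y = Ce^(-4x).
Apply y(0) = 5: C = 5.
Particular solution: y = 5e^(-4x).


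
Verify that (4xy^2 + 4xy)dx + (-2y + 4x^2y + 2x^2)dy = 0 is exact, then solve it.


Check exactness: ∂M/∂y = 8xy + 4x and ∂N/∂x = 8xy + 4x; equal, so the equation is exact.
Integrate M with respect to x (treating y as constant): ∫M dx = 2x^2y^2 + 2x^2y + h(y).
Differentiate w.r.t. y and set equal to N: the x-dependent terms already match, leaving h'(y) = -2y. Integrate: h(y) = -y^2.
So F(x,y) = -y^2 + 2x^2y^2 + 2x^2y.
General solution: -y^2 + 2x^2y^2 + 2x^2y = C.


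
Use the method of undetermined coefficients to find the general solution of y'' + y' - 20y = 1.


Characteristic roots of r² + r - 20 = 0 are 4, -5.
y_h = C₁e^(4x) + C₂e^(-5x).
Forcing exponent 0 is not a characteristic root; try y_p = A.
Substitute: A·(0 + (1)·0 + (-20)) = A·-20 = 1, so A = -1/20.
General solution: y = C₁e^(4x) + C₂e^(-5x) - 1/20.


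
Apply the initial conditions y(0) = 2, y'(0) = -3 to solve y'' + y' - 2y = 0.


Characteristic roots of r² + r - 2 = 0 are -2, 1.
General solution y = c₁ e^(-2x) + c₂ e^(x).
Apply y(0) = 2: c₁ + c₂ = 2. Apply y'(0) = -3: -2 c₁ + 1 c₂ = -3.
Solve: c₁ = 5/3, c₂ = 1/3.
Particular solution: y = (5/3)e^(-2x) + (1/3)e^(x).


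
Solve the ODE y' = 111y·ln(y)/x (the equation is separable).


Separate: dy/[y ln(y)] = 111 dx/x.
Substitute u = ln(y): du/u = 111 dx/x.
Integrate: ln|ln(y)| = 111ln|x| + C₀, hence ln(y) = C·x^111.


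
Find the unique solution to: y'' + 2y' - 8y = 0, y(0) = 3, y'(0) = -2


Characteristic roots of r² + 2r - 8 = 0 are 2, -4.
General solution y = c₁ e^(2x) + c₂ e^(-4x).
Apply y(0) = 3: c₁ + c₂ = 3. Apply y'(0) = -2: 2 c₁ - 4 c₂ = -2.
Solve: c₁ = 5/3, c₂ = 4/3.
Particular solution: y = (5/3)e^(2x) + (4/3)e^(-4x).


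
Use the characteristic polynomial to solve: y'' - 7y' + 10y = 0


Characteristic equation: r² - 7r + 10 = 0.
Factor: (r - 2)(r - 5) = 0 ⇒ r = 2, 5 (distinct real).
General solution: y = C₁e^(2x) + C₂e^(5x).


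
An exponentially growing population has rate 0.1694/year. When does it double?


Exponential growth: P(t) = P₀ e^(0.1694t). Set P(t)/P₀ = 2: e^(0.1694t) = 2.
Solve: t = ln(2)/0.1694 ≈ 4.09 years.


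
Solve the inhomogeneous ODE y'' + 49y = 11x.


Homogeneous: r² + 49 = 0 ⇒ r = ±7i, y_h = C₁cos(7x) + C₂sin(7x).
Polynomial forcing; try y_p = Ax + B. Then y_p'' + 49 y_p = 49(Ax + B) = 11x, so B = 0 and A = 11/49.
General solution: y = C₁cos(7x) + C₂sin(7x) + (11/49)x.


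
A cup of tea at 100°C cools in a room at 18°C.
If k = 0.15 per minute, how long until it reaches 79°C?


From T(t) = T_a + (T₀ - T_a)e^(-kt), set T(t) = 79:
(79 - 18) / (100 - 18) = e^(-0.15t), so t = -ln(0.744)/0.15 ≈ 2.0 minutes.


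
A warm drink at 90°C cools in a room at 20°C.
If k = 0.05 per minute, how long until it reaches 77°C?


From T(t) = T_a + (T₀ - T_a)e^(-kt), set T(t) = 77:
(77 - 20) / (90 - 20) = e^(-0.05t), so t = -ln(0.814)/0.05 ≈ 4.1 minutes.


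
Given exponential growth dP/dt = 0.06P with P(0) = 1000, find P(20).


The ODE dP/dt = 0.06P has solution P(t) = P(0)e^(0.06t).
Substitute P(0) = 1000 and t = 20: P(20) = 1000 e^(1.20) ≈ 3320.


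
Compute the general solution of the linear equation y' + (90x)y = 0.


P(x) = 90x ⇒ μ = e^(45x²).
Q(x) = 0 so μ y is constant: y = Ce^(-45x²).


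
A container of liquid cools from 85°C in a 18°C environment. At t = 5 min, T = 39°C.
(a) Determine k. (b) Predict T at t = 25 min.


Newton's law: T(t) = T_a + (T₀ - T_a)e^(-kt).
(a) Use T(5) = 39: (39 - 18)/(85 - 18) = e^(-k·5), so k = -ln(0.313)/5 ≈ 0.2320.
(b) Apply k to t = 25: T(25) = 18 + (67)e^(-5.801) ≈ 18.2°C.


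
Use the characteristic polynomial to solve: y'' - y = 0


Characteristic equation: r² - 1 = 0.
Factor: (r - 1)(r + 1) = 0 ⇒ r = 1, -1 (distinct real).
General solution: y = C₁e^(x) + C₂e^(-x).


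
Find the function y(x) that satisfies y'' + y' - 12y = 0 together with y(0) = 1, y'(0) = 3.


Characteristic roots of r² + r - 12 = 0 are -4, 3.
General solution y = c₁ e^(-4x) + c₂ e^(3x).
Apply y(0) = 1: c₁ + c₂ = 1. Apply y'(0) = 3: -4 c₁ + 3 c₂ = 3.
Solve: c₁ = 0, c₂ = 1.
Particular solution: y = 0e^(-4x) + e^(3x).


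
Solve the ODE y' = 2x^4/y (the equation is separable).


Separate variables: y dy = 2x^4 dx.
Integrate both sides: y²/2 = (2/5)x^5 + C₀.
Multiply by 2: y² = (4/5)x^5 + C.


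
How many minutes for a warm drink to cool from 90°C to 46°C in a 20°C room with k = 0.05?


From T(t) = T_a + (T₀ - T_a)e^(-kt), set T(t) = 46:
(46 - 20) / (90 - 20) = e^(-0.05t), so t = -ln(0.371)/0.05 ≈ 19.8 minutes.


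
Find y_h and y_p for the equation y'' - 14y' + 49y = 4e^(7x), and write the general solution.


Characteristic polynomial (r - 7)² = 0; repeated root r = 7.
y_h = (C₁ + C₂x)e^(7x). Forcing matches the repeated root (resonance), so try y_p = Ax² e^(7x).
Substitute and solve for A: 2A = 4, so A = 2.
General solution: y = (C₁ + C₂x + 2x²)e^(7x).


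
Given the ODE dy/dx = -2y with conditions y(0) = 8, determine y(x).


General solution of y' = -2y is y = Ce^(-2x).
Apply y(0) = 8: C = 8.
Particular solution: y = 8e^(-2x).


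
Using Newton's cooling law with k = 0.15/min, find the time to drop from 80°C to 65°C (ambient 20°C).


From T(t) = T_a + (T₀ - T_a)e^(-kt), set T(t) = 65:
(65 - 20) / (80 - 20) = e^(-0.15t), so t = -ln(0.750)/0.15 ≈ 1.9 minutes.


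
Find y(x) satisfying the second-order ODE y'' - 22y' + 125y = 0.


Characteristic equation: r² - 22r + 125 = 0.
Discriminant is negative; roots r = 11 ± 2i (complex conjugate pair).
General solution uses e^(α x)(C₁ cos(β x) + C₂ sin(β x)): y = e^(11x)(C₁cos(2x) + C₂sin(2x)).


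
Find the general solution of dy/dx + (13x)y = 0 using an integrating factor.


P(x) = 13x ⇒ μ = e^((13/2)x²).
Q(x) = 0 so μ y is constant: y = Ce^(-(13/2)x²).


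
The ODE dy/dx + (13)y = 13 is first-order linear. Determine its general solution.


P(x) = 13, Q(x) = 13; integrating factor μ = e^(13x).
(μ y)' = 13e^(13x) ⇒ μ y = e^(13x) + C.
Divide by μ: y = 1 + Ce^(-13x).


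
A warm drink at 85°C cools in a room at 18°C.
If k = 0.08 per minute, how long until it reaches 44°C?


From T(t) = T_a + (T₀ - T_a)e^(-kt), set T(t) = 44:
(44 - 18) / (85 - 18) = e^(-0.08t), so t = -ln(0.388)/0.08 ≈ 11.8 minutes.


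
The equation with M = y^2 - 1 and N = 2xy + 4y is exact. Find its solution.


Check exactness: ∂M/∂y = 2y and ∂N/∂x = 2y; equal, so the equation is exact.
Integrate M with respect to x (treating y as constant): ∫M dx = xy^2 - x + h(y).
Differentiate w.r.t. y and set equal to N: the x-dependent terms already match, leaving h'(y) = 4y. Integrate: h(y) = 2y^2.
So F(x,y) = xy^2 - x + 2y^2.
General solution: xy^2 - x + 2y^2 = C.


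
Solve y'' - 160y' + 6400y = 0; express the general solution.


Characteristic equation: r² - 160r + 6400 = 0, i.e. (r - 80)² = 0.
Repeated root r = 80; include an x factor for the second linearly independent solution.
General solution: y = (C₁ + C₂x)e^(80x).


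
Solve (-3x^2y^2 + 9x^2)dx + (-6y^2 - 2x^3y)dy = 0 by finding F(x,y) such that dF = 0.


Check exactness: ∂M/∂y = -6x^2y and ∂N/∂x = -6x^2y; equal, so the equation is exact.
Integrate M with respect to x (treating y as constant): ∫M dx = -x^3y^2 + 3x^3 + h(y).
Differentiate w.r.t. y and set equal to N: the x-dependent terms already match, leaving h'(y) = -6y^2. Integrate: h(y) = -2y^3.
So F(x,y) = -2y^3 - x^3y^2 + 3x^3.
General solution: -2y^3 - x^3y^2 + 3x^3 = C.


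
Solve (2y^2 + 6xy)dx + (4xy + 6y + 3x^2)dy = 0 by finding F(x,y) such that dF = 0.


Check exactness: ∂M/∂y = 4y + 6x and ∂N/∂x = 4y + 6x; equal, so the equation is exact.
Integrate M with respect to x (treating y as constant): ∫M dx = 2xy^2 + 3x^2y + h(y).
Differentiate w.r.t. y and set equal to N: the x-dependent terms already match, leaving h'(y) = 6y. Integrate: h(y) = 3y^2.
So F(x,y) = 2xy^2 + 3y^2 + 3x^2y.
General solution: 2xy^2 + 3y^2 + 3x^2y = C.


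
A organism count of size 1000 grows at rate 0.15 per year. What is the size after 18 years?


The ODE dP/dt = 0.15P has solution P(t) = P(0)e^(0.15t).
Substitute P(0) = 1000 and t = 18: P(18) = 1000 e^(2.70) ≈ 14880.


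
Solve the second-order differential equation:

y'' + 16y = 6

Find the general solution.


Homogeneous part: r² + 16 = 0 ⇒ r = ±4i, so y_h = C₁cos(4x) + C₂sin(4x).
Try constant y_p = A; plug in: 16A = 6 ⇒ A = 3/8.
General solution: y = C₁cos(4x) + C₂sin(4x) + 3/8.


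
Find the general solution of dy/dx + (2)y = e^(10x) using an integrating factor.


P(x) = 2 ⇒ μ = e^(2x).
(μ y)' = e^(12x) ⇒ μ y = e^(12x)/12 + C.
Divide by μ: y = (1/12)e^(10x) + Ce^(-2x).


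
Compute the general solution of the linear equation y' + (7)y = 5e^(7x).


P(x) = 7 ⇒ μ = e^(7x).
(μ y)' = 5e^(14x) ⇒ μ y = (5/14)e^(14x) + C.
Divide by μ: y = (5/14)e^(7x) + Ce^(-7x).


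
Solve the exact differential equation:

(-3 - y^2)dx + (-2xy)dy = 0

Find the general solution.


Check exactness: ∂M/∂y = -2y and ∂N/∂x = -2y; equal, so the equation is exact.
Integrate M with respect to x (treating y as constant): ∫M dx = -3x - xy^2 + h(y).
Differentiate w.r.t. y and set equal to N: all terms match, so h'(y) = 0 and h is a constant absorbed into C.
General solution: -3x - xy^2 = C.


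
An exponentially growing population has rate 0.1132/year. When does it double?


Exponential growth: P(t) = P₀ e^(0.1132t). Set P(t)/P₀ = 2: e^(0.1132t) = 2.
Solve: t = ln(2)/0.1132 ≈ 6.12 years.


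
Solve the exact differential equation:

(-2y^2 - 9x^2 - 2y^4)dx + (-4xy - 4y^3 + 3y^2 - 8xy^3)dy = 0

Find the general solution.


Check exactness: ∂M/∂y = -4y - 8y^3 and ∂N/∂x = -4y - 8y^3; equal, so the equation is exact.
Integrate M with respect to x (treating y as constant): ∫M dx = -2xy^2 - 3x^3 - 2xy^4 + h(y).
Differentiate w.r.t. y and set equal to N: the x-dependent terms already match, leaving h'(y) = -4y^3 + 3y^2. Integrate: h(y) = -y^4 + y^3.
So F(x,y) = -2xy^2 - 3x^3 - y^4 + y^3 - 2xy^4.
General solution: -2xy^2 - 3x^3 - y^4 + y^3 - 2xy^4 = C.


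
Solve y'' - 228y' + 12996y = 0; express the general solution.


Characteristic equation: r² - 228r + 12996 = 0, i.e. (r - 114)² = 0.
Repeated root r = 114; include an x factor for the second linearly independent solution.
General solution: y = (C₁ + C₂x)e^(114x).


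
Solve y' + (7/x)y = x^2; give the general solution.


P(x) = 7/x ⇒ μ = x^7.
(x^7 y)' = x^9 ⇒ x^7 y = x^10/(10) + C.
Solve for y: y = (1/10)x^3 + C/x^7.


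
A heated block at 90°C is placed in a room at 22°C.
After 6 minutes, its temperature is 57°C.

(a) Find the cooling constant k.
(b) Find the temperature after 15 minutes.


Newton's law: T(t) = T_a + (T₀ - T_a)e^(-kt).
(a) Use T(6) = 57: (57 - 22)/(90 - 22) = e^(-k·6), so k = -ln(0.515)/6 ≈ 0.1107.
(b) Apply k to t = 15: T(15) = 22 + (68)e^(-1.660) ≈ 34.9°C.


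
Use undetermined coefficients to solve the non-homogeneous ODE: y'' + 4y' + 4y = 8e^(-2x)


Characteristic polynomial (r + 2)² = 0; repeated root r = -2.
y_h = (C₁ + C₂x)e^(-2x). Forcing matches the repeated root (resonance), so try y_p = Ax² e^(-2x).
Substitute and solve for A: 2A = 8, so A = 4.
General solution: y = (C₁ + C₂x + 4x²)e^(-2x).


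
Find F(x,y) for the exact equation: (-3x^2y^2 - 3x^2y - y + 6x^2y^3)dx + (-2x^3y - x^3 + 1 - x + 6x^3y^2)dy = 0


Check exactness: ∂M/∂y = -6x^2y - 3x^2 - 1 + 18x^2y^2 and ∂N/∂x = -6x^2y - 3x^2 - 1 + 18x^2y^2; equal, so the equation is exact.
Integrate M with respect to x (treating y as constant): ∫M dx = -x^3y^2 - x^3y - xy + 2x^3y^3 + h(y).
Differentiate w.r.t. y and set equal to N: the x-dependent terms already match, leaving h'(y) = 1. Integrate: h(y) = y.
So F(x,y) = -x^3y^2 - x^3y + y - xy + 2x^3y^3.
General solution: -x^3y^2 - x^3y + y - xy + 2x^3y^3 = C.


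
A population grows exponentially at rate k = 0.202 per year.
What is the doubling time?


Exponential growth: P(t) = P₀ e^(0.202t). Set P(t)/P₀ = 2: e^(0.202t) = 2.
Solve: t = ln(2)/0.202 ≈ 3.43 years.


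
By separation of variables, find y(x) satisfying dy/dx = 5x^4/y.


Separate variables: y dy = 5x^4 dx.
Integrate both sides: y²/2 = x^5 + C₀.
Multiply by 2: y² = 2x^5 + C.


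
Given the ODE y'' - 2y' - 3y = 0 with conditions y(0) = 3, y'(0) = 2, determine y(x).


Characteristic roots of r² - 2r - 3 = 0 are -1, 3.
General solution y = c₁ e^(-x) + c₂ e^(3x).
Apply y(0) = 3: c₁ + c₂ = 3. Apply y'(0) = 2: -1 c₁ + 3 c₂ = 2.
Solve: c₁ = 7/4, c₂ = 5/4.
Particular solution: y = (7/4)e^(-x) + (5/4)e^(3x).


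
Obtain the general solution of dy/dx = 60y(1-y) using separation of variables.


Separate: dy/[y(1-y)] = 60 dx.
Partial fractions: 1/[y(1-y)] = 1/y + 1/(1-y).
Integrate: ln|y/(1-y)| = 60x + C₀.
Solve for y: y = 1/(1 + Ce^(-60x)).


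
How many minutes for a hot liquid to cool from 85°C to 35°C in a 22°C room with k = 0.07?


From T(t) = T_a + (T₀ - T_a)e^(-kt), set T(t) = 35:
(35 - 22) / (85 - 22) = e^(-0.07t), so t = -ln(0.206)/0.07 ≈ 22.5 minutes.


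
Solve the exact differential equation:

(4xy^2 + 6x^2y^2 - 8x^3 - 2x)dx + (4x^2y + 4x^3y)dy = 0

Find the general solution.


Check exactness: ∂M/∂y = 8xy + 12x^2y and ∂N/∂x = 8xy + 12x^2y; equal, so the equation is exact.
Integrate M with respect to x (treating y as constant): ∫M dx = 2x^2y^2 + 2x^3y^2 - 2x^4 - x^2 + h(y).
Differentiate w.r.t. y and set equal to N: all terms match, so h'(y) = 0 and h is a constant absorbed into C.
General solution: 2x^2y^2 + 2x^3y^2 - 2x^4 - x^2 = C.


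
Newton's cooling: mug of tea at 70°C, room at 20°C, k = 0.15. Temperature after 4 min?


Newton's law: dT/dt = -k(T - T_a) has solution T(t) = T_a + (T₀ - T_a)e^(-kt).
Plug in T_a = 20, T₀ = 70, k = 0.15, t = 4: T(4) = 20 + (50)e^(-0.60) ≈ 47.4°C.


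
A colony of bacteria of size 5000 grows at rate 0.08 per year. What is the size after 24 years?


The ODE dP/dt = 0.08P has solution P(t) = P(0)e^(0.08t).
Substitute P(0) = 5000 and t = 24: P(24) = 5000 e^(1.92) ≈ 34105.


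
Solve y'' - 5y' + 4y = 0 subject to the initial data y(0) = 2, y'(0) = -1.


Characteristic roots of r² - 5r + 4 = 0 are 4, 1.
General solution y = c₁ e^(4x) + c₂ e^(x).
Apply y(0) = 2: c₁ + c₂ = 2. Apply y'(0) = -1: 4 c₁ + 1 c₂ = -1.
Solve: c₁ = -1, c₂ = 3.
Particular solution: y = -e^(4x) + 3e^(x).


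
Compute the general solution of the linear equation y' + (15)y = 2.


P(x) = 15, Q(x) = 2; integrating factor μ = e^(15x).
(μ y)' = 2e^(15x) ⇒ μ y = (2/15)e^(15x) + C.
Divide by μ: y = 2/15 + Ce^(-15x).


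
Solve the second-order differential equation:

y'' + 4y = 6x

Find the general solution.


Homogeneous: r² + 4 = 0 ⇒ r = ±2i, y_h = C₁cos(2x) + C₂sin(2x).
Polynomial forcing; try y_p = Ax + B. Then y_p'' + 4 y_p = 4(Ax + B) = 6x, so B = 0 and A = 3/2.
General solution: y = C₁cos(2x) + C₂sin(2x) + (3/2)x.


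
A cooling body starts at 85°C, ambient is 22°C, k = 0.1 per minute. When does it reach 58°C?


From T(t) = T_a + (T₀ - T_a)e^(-kt), set T(t) = 58:
(58 - 22) / (85 - 22) = e^(-0.1t), so t = -ln(0.571)/0.1 ≈ 5.6 minutes.


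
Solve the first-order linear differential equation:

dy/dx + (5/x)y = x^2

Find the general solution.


P(x) = 5/x ⇒ μ = x^5.
(x^5 y)' = x^7 ⇒ x^5 y = x^8/(8) + C.
Solve for y: y = (1/8)x^3 + C/x^5.


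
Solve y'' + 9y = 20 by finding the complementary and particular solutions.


Homogeneous part: r² + 9 = 0 ⇒ r = ±3i, so y_h = C₁cos(3x) + C₂sin(3x).
Try constant y_p = A; plug in: 9A = 20 ⇒ A = 20/9.
General solution: y = C₁cos(3x) + C₂sin(3x) + 20/9.


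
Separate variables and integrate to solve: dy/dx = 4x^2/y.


Separate variables: y dy = 4x^2 dx.
Integrate both sides: y²/2 = (4/3)x^3 + C₀.
Multiply by 2: y² = (8/3)x^3 + C.


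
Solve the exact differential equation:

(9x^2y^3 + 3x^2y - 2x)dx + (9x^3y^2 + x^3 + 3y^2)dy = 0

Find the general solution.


Check exactness: ∂M/∂y = 27x^2y^2 + 3x^2 and ∂N/∂x = 27x^2y^2 + 3x^2; equal, so the equation is exact.
Integrate M with respect to x (treating y as constant): ∫M dx = 3x^3y^3 + x^3y - x^2 + h(y).
Differentiate w.r.t. y and set equal to N: the x-dependent terms already match, leaving h'(y) = 3y^2. Integrate: h(y) = y^3.
So F(x,y) = 3x^3y^3 + x^3y + y^3 - x^2.
General solution: 3x^3y^3 + x^3y + y^3 - x^2 = C.


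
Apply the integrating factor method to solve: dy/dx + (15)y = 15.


P(x) = 15, Q(x) = 15; integrating factor μ = e^(15x).
(μ y)' = 15e^(15x) ⇒ μ y = e^(15x) + C.
Divide by μ: y = 1 + Ce^(-15x).


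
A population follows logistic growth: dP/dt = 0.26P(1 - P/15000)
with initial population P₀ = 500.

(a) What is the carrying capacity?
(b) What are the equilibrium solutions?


Logistic ODE dP/dt = 0.26P(1 - P/15000) has equilibria where dP/dt = 0, i.e. P = 0 or P = 15000.
The coefficient (1 - P/K) = 0 when P = K, identifying K = 15000 as the carrying capacity.
(a) K = 15000; (b) equilibria P = 0 and P = 15000.


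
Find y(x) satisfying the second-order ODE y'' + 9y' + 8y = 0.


Characteristic equation: r² + 9r + 8 = 0.
Factor: (r + 1)(r + 8) = 0 ⇒ r = -1, -8 (distinct real).
General solution: y = C₁e^(-x) + C₂e^(-8x).


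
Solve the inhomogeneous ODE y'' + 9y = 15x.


Homogeneous: r² + 9 = 0 ⇒ r = ±3i, y_h = C₁cos(3x) + C₂sin(3x).
Polynomial forcing; try y_p = Ax + B. Then y_p'' + 9 y_p = 9(Ax + B) = 15x, so B = 0 and A = 5/3.
General solution: y = C₁cos(3x) + C₂sin(3x) + (5/3)x.


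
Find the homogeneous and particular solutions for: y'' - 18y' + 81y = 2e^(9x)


Characteristic polynomial (r - 9)² = 0; repeated root r = 9.
y_h = (C₁ + C₂x)e^(9x). Forcing matches the repeated root (resonance), so try y_p = Ax² e^(9x).
Substitute and solve for A: 2A = 2, so A = 1.
General solution: y = (C₁ + C₂x + x²)e^(9x).


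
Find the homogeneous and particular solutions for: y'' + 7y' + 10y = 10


Characteristic roots of r² + 7r + 10 = 0 are -2, -5.
y_h = C₁e^(-2x) + C₂e^(-5x).
Constant forcing; try y_p = A. Then 10A = 10 ⇒ A = 1.
General solution: y = C₁e^(-2x) + C₂e^(-5x) + 1.


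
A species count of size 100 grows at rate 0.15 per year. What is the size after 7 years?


The ODE dP/dt = 0.15P has solution P(t) = P(0)e^(0.15t).
Substitute P(0) = 100 and t = 7: P(7) = 100 e^(1.05) ≈ 286.


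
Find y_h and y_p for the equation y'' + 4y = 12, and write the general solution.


Homogeneous part: r² + 4 = 0 ⇒ r = ±2i, so y_h = C₁cos(2x) + C₂sin(2x).
Try constant y_p = A; plug in: 4A = 12 ⇒ A = 3.
General solution: y = C₁cos(2x) + C₂sin(2x) + 3.


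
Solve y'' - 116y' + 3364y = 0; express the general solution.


Characteristic equation: r² - 116r + 3364 = 0, i.e. (r - 58)² = 0.
Repeated root r = 58; include an x factor for the second linearly independent solution.
General solution: y = (C₁ + C₂x)e^(58x).


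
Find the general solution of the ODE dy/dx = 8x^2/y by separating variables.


Separate variables: y dy = 8x^2 dx.
Integrate both sides: y²/2 = (8/3)x^3 + C₀.
Multiply by 2: y² = (16/3)x^3 + C.


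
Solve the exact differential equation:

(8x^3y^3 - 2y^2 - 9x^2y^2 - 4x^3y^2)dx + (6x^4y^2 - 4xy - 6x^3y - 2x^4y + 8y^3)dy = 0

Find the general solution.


Check exactness: ∂M/∂y = 24x^3y^2 - 4y - 18x^2y - 8x^3y and ∂N/∂x = 24x^3y^2 - 4y - 18x^2y - 8x^3y; equal, so the equation is exact.
Integrate M with respect to x (treating y as constant): ∫M dx = 2x^4y^3 - 2xy^2 - 3x^3y^2 - x^4y^2 + h(y).
Differentiate w.r.t. y and set equal to N: the x-dependent terms already match, leaving h'(y) = 8y^3. Integrate: h(y) = 2y^4.
So F(x,y) = 2x^4y^3 - 2xy^2 - 3x^3y^2 - x^4y^2 + 2y^4.
General solution: 2x^4y^3 - 2xy^2 - 3x^3y^2 - x^4y^2 + 2y^4 = C.


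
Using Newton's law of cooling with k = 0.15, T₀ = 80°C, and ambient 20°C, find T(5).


Newton's law: dT/dt = -k(T - T_a) has solution T(t) = T_a + (T₀ - T_a)e^(-kt).
Plug in T_a = 20, T₀ = 80, k = 0.15, t = 5: T(5) = 20 + (60)e^(-0.75) ≈ 48.3°C.


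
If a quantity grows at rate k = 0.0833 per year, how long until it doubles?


Exponential growth: P(t) = P₀ e^(0.0833t). Set P(t)/P₀ = 2: e^(0.0833t) = 2.
Solve: t = ln(2)/0.0833 ≈ 8.32 years.


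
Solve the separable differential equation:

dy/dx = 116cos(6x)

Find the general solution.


g(y) = 1, so integrate directly: y = ∫ 116cos(6x) dx = (58/3)sin(6x) + C.


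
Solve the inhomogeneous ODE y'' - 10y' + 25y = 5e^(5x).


Characteristic polynomial (r - 5)² = 0; repeated root r = 5.
y_h = (C₁ + C₂x)e^(5x). Forcing matches the repeated root (resonance), so try y_p = Ax² e^(5x).
Substitute and solve for A: 2A = 5, so A = 5/2.
General solution: y = (C₁ + C₂x + (5/2)x²)e^(5x).


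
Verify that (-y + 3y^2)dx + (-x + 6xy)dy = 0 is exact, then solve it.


Check exactness: ∂M/∂y = -1 + 6y and ∂N/∂x = -1 + 6y; equal, so the equation is exact.
Integrate M with respect to x (treating y as constant): ∫M dx = -xy + 3xy^2 + h(y).
Differentiate w.r.t. y and set equal to N: all terms match, so h'(y) = 0 and h is a constant absorbed into C.
General solution: -xy + 3xy^2 = C.


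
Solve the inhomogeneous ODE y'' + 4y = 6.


Homogeneous part: r² + 4 = 0 ⇒ r = ±2i, so y_h = C₁cos(2x) + C₂sin(2x).
Try constant y_p = A; plug in: 4A = 6 ⇒ A = 3/2.
General solution: y = C₁cos(2x) + C₂sin(2x) + 3/2.


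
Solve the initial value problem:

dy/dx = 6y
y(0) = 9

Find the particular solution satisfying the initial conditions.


General solution of y' = 6y is y = Ce^(6x).
Apply y(0) = 9: C = 9.
Particular solution: y = 9e^(6x).


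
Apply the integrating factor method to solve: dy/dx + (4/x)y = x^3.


P(x) = 4/x ⇒ μ = x^4.
(x^4 y)' = x^4·x^3 = x^7.
Integrate: x^4 y = x^8/(8) + C.
Solve for y: y = (1/8)x^4 + C/x^4.


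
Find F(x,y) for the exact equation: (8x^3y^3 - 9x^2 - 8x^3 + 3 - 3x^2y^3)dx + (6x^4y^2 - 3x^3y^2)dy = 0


Check exactness: ∂M/∂y = 24x^3y^2 - 9x^2y^2 and ∂N/∂x = 24x^3y^2 - 9x^2y^2; equal, so the equation is exact.
Integrate M with respect to x (treating y as constant): ∫M dx = 2x^4y^3 - 3x^3 - 2x^4 + 3x - x^3y^3 + h(y).
Differentiate w.r.t. y and set equal to N: all terms match, so h'(y) = 0 and h is a constant absorbed into C.
General solution: 2x^4y^3 - 3x^3 - 2x^4 + 3x - x^3y^3 = C.


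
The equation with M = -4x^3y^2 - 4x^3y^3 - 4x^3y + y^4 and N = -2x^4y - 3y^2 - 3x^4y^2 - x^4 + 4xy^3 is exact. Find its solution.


Check exactness: ∂M/∂y = -8x^3y - 12x^3y^2 - 4x^3 + 4y^3 and ∂N/∂x = -8x^3y - 12x^3y^2 - 4x^3 + 4y^3; equal, so the equation is exact.
Integrate M with respect to x (treating y as constant): ∫M dx = -x^4y^2 - x^4y^3 - x^4y + xy^4 + h(y).
Differentiate w.r.t. y and set equal to N: the x-dependent terms already match, leaving h'(y) = -3y^2. Integrate: h(y) = -y^3.
So F(x,y) = -x^4y^2 - y^3 - x^4y^3 - x^4y + xy^4.
General solution: -x^4y^2 - y^3 - x^4y^3 - x^4y + xy^4 = C.


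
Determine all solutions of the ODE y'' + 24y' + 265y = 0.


Characteristic equation: r² + 24r + 265 = 0.
Discriminant is negative; roots r = -12 ± 11i (complex conjugate pair).
General solution uses e^(α x)(C₁ cos(β x) + C₂ sin(β x)): y = e^(-12x)(C₁cos(11x) + C₂sin(11x)).


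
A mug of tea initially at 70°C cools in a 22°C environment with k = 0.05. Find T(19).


Newton's law: dT/dt = -k(T - T_a) has solution T(t) = T_a + (T₀ - T_a)e^(-kt).
Plug in T_a = 22, T₀ = 70, k = 0.05, t = 19: T(19) = 22 + (48)e^(-0.95) ≈ 40.6°C.


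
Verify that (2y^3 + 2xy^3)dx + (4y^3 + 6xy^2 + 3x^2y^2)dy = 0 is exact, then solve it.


Check exactness: ∂M/∂y = 6y^2 + 6xy^2 and ∂N/∂x = 6y^2 + 6xy^2; equal, so the equation is exact.
Integrate M with respect to x (treating y as constant): ∫M dx = 2xy^3 + x^2y^3 + h(y).
Differentiate w.r.t. y and set equal to N: the x-dependent terms already match, leaving h'(y) = 4y^3. Integrate: h(y) = y^4.
So F(x,y) = y^4 + 2xy^3 + x^2y^3.
General solution: y^4 + 2xy^3 + x^2y^3 = C.


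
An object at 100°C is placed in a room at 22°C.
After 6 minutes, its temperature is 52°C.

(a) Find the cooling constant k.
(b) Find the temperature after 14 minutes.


Newton's law: T(t) = T_a + (T₀ - T_a)e^(-kt).
(a) Use T(6) = 52: (52 - 22)/(100 - 22) = e^(-k·6), so k = -ln(0.385)/6 ≈ 0.1593.
(b) Apply k to t = 14: T(14) = 22 + (78)e^(-2.230) ≈ 30.4°C.


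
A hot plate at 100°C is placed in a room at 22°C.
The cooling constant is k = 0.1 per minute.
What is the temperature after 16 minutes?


Newton's law: dT/dt = -k(T - T_a) has solution T(t) = T_a + (T₀ - T_a)e^(-kt).
Plug in T_a = 22, T₀ = 100, k = 0.1, t = 16: T(16) = 22 + (78)e^(-1.60) ≈ 37.7°C.


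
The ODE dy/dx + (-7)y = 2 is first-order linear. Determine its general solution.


P(x) = -7 ⇒ μ = e^(-7x).
(μ y)' = 2e^(-7x) ⇒ μ y = -(2/7)e^(-7x) + C.
Divide by μ: y = -2/7 + Ce^(7x).


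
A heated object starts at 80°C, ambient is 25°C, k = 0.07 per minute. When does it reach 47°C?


From T(t) = T_a + (T₀ - T_a)e^(-kt), set T(t) = 47:
(47 - 25) / (80 - 25) = e^(-0.07t), so t = -ln(0.400)/0.07 ≈ 13.1 minutes.


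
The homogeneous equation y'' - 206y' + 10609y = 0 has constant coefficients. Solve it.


Characteristic equation: r² - 206r + 10609 = 0, i.e. (r - 103)² = 0.
Repeated root r = 103; include an x factor for the second linearly independent solution.
General solution: y = (C₁ + C₂x)e^(103x).


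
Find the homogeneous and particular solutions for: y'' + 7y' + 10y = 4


Characteristic roots of r² + 7r + 10 = 0 are -5, -2.
y_h = C₁e^(-5x) + C₂e^(-2x).
Constant forcing; try y_p = A. Then 10A = 4 ⇒ A = 2/5.
General solution: y = C₁e^(-5x) + C₂e^(-2x) + 2/5.


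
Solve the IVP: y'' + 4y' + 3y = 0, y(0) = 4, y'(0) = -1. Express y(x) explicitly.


Characteristic roots of r² + 4r + 3 = 0 are -3, -1.
General solution y = c₁ e^(-3x) + c₂ e^(-x).
Apply y(0) = 4: c₁ + c₂ = 4. Apply y'(0) = -1: -3 c₁ - 1 c₂ = -1.
Solve: c₁ = -3/2, c₂ = 11/2.
Particular solution: y = -(3/2)e^(-3x) + (11/2)e^(-x).


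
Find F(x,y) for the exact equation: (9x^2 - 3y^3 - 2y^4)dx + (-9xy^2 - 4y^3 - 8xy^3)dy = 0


Check exactness: ∂M/∂y = -9y^2 - 8y^3 and ∂N/∂x = -9y^2 - 8y^3; equal, so the equation is exact.
Integrate M with respect to x (treating y as constant): ∫M dx = 3x^3 - 3xy^3 - 2xy^4 + h(y).
Differentiate w.r.t. y and set equal to N: the x-dependent terms already match, leaving h'(y) = -4y^3. Integrate: h(y) = -y^4.
So F(x,y) = 3x^3 - 3xy^3 - y^4 - 2xy^4.
General solution: 3x^3 - 3xy^3 - y^4 - 2xy^4 = C.


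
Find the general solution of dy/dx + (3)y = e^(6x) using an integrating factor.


P(x) = 3 ⇒ μ = e^(3x).
(μ y)' = e^(9x) ⇒ μ y = e^(9x)/9 + C.
Divide by μ: y = (1/9)e^(6x) + Ce^(-3x).


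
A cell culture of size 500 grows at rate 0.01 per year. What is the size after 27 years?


The ODE dP/dt = 0.01P has solution P(t) = P(0)e^(0.01t).
Substitute P(0) = 500 and t = 27: P(27) = 500 e^(0.27) ≈ 655.


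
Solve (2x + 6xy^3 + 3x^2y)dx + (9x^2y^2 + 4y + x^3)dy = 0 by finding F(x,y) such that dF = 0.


Check exactness: ∂M/∂y = 18xy^2 + 3x^2 and ∂N/∂x = 18xy^2 + 3x^2; equal, so the equation is exact.
Integrate M with respect to x (treating y as constant): ∫M dx = x^2 + 3x^2y^3 + x^3y + h(y).
Differentiate w.r.t. y and set equal to N: the x-dependent terms already match, leaving h'(y) = 4y. Integrate: h(y) = 2y^2.
So F(x,y) = x^2 + 3x^2y^3 + 2y^2 + x^3y.
General solution: x^2 + 3x^2y^3 + 2y^2 + x^3y = C.


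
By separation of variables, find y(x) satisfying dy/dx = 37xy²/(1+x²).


Separate: dy/y² = 37x/(1+x²) dx.
Integrate LHS: ∫ dy/y² = -1/y.
Integrate RHS via u = 1+x²: (37/2)ln(1+x²) + C.
Result: -1/y = (37/2)ln(1+x²) + C.


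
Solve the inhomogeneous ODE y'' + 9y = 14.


Homogeneous part: r² + 9 = 0 ⇒ r = ±3i, so y_h = C₁cos(3x) + C₂sin(3x).
Try constant y_p = A; plug in: 9A = 14 ⇒ A = 14/9.
General solution: y = C₁cos(3x) + C₂sin(3x) + 14/9.


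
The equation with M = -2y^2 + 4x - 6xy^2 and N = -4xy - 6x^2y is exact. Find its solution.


Check exactness: ∂M/∂y = -4y - 12xy and ∂N/∂x = -4y - 12xy; equal, so the equation is exact.
Integrate M with respect to x (treating y as constant): ∫M dx = -2xy^2 + 2x^2 - 3x^2y^2 + h(y).
Differentiate w.r.t. y and set equal to N: all terms match, so h'(y) = 0 and h is a constant absorbed into C.
General solution: -2xy^2 + 2x^2 - 3x^2y^2 = C.


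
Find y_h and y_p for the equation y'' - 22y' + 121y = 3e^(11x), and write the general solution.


Characteristic polynomial (r - 11)² = 0; repeated root r = 11.
y_h = (C₁ + C₂x)e^(11x). Forcing matches the repeated root (resonance), so try y_p = Ax² e^(11x).
Substitute and solve for A: 2A = 3, so A = 3/2.
General solution: y = (C₁ + C₂x + (3/2)x²)e^(11x).


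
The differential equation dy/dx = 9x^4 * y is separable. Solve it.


Separate variables: dy/y = 9x^4 dx.
Integrate: ln|y| = (9/5)x^5 + C₀.
Exponentiate: y = Ce^((9/5)x^5).


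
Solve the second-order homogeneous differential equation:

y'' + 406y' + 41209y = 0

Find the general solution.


Characteristic equation: r² + 406r + 41209 = 0, i.e. (r + 203)² = 0.
Repeated root r = -203; include an x factor for the second linearly independent solution.
General solution: y = (C₁ + C₂x)e^(-203x).


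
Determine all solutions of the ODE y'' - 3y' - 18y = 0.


Characteristic equation: r² - 3r - 18 = 0.
Factor: (r - 6)(r + 3) = 0 ⇒ r = 6, -3 (distinct real).
General solution: y = C₁e^(6x) + C₂e^(-3x).


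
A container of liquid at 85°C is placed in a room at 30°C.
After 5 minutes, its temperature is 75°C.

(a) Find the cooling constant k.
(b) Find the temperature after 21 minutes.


Newton's law: T(t) = T_a + (T₀ - T_a)e^(-kt).
(a) Use T(5) = 75: (75 - 30)/(85 - 30) = e^(-k·5), so k = -ln(0.818)/5 ≈ 0.0401.
(b) Apply k to t = 21: T(21) = 30 + (55)e^(-0.843) ≈ 53.7°C.


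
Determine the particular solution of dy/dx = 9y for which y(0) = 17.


General solution of y' = 9y is y = Ce^(9x).
Apply y(0) = 17: C = 17.
Particular solution: y = 17e^(9x).


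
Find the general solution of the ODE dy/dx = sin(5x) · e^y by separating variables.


Separate: e^(-y) dy = sin(5x) dx.
Integrate: -e^(-y) = -(1/5)cos(5x) + C₀.
Rearrange: e^(-y) = (1/5)cos(5x) + C.


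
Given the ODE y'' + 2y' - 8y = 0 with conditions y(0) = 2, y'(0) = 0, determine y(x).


Characteristic roots of r² + 2r - 8 = 0 are -4, 2.
General solution y = c₁ e^(-4x) + c₂ e^(2x).
Apply y(0) = 2: c₁ + c₂ = 2. Apply y'(0) = 0: -4 c₁ + 2 c₂ = 0.
Solve: c₁ = 2/3, c₂ = 4/3.
Particular solution: y = (2/3)e^(-4x) + (4/3)e^(2x).


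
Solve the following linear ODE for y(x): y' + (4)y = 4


P(x) = 4, Q(x) = 4; integrating factor μ = e^(4x).
(μ y)' = 4e^(4x) ⇒ μ y = e^(4x) + C.
Divide by μ: y = 1 + Ce^(-4x).


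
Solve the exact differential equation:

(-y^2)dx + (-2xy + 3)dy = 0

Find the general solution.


Check exactness: ∂M/∂y = -2y and ∂N/∂x = -2y; equal, so the equation is exact.
Integrate M with respect to x (treating y as constant): ∫M dx = -xy^2 + h(y).
Differentiate w.r.t. y and set equal to N: the x-dependent terms already match, leaving h'(y) = 3. Integrate: h(y) = 3y.
So F(x,y) = -xy^2 + 3y.
General solution: -xy^2 + 3y = C.


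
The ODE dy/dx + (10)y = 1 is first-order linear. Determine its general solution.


P(x) = 10, Q(x) = 1; integrating factor μ = e^(10x).
(μ y)' = e^(10x) ⇒ μ y = (1/10)e^(10x) + C.
Divide by μ: y = 1/10 + Ce^(-10x).


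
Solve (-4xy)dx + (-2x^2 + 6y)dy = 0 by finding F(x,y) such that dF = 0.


Check exactness: ∂M/∂y = -4x and ∂N/∂x = -4x; equal, so the equation is exact.
Integrate M with respect to x (treating y as constant): ∫M dx = -2x^2y + h(y).
Differentiate w.r.t. y and set equal to N: the x-dependent terms already match, leaving h'(y) = 6y. Integrate: h(y) = 3y^2.
So F(x,y) = -2x^2y + 3y^2.
General solution: -2x^2y + 3y^2 = C.


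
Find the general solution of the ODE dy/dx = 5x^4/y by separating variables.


Separate variables: y dy = 5x^4 dx.
Integrate both sides: y²/2 = x^5 + C₀.
Multiply by 2: y² = 2x^5 + C.


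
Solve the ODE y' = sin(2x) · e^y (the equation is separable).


Separate: e^(-y) dy = sin(2x) dx.
Integrate: -e^(-y) = -(1/2)cos(2x) + C₀.
Rearrange: e^(-y) = (1/2)cos(2x) + C.


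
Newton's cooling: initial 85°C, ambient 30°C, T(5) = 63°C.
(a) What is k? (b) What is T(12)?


Newton's law: T(t) = T_a + (T₀ - T_a)e^(-kt).
(a) Use T(5) = 63: (63 - 30)/(85 - 30) = e^(-k·5), so k = -ln(0.600)/5 ≈ 0.1022.
(b) Apply k to t = 12: T(12) = 30 + (55)e^(-1.226) ≈ 46.1°C.


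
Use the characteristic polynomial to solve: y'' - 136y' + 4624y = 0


Characteristic equation: r² - 136r + 4624 = 0, i.e. (r - 68)² = 0.
Repeated root r = 68; include an x factor for the second linearly independent solution.
General solution: y = (C₁ + C₂x)e^(68x).


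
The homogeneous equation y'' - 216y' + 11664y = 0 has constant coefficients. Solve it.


Characteristic equation: r² - 216r + 11664 = 0, i.e. (r - 108)² = 0.
Repeated root r = 108; include an x factor for the second linearly independent solution.
General solution: y = (C₁ + C₂x)e^(108x).


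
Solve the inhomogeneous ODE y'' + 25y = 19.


Homogeneous part: r² + 25 = 0 ⇒ r = ±5i, so y_h = C₁cos(5x) + C₂sin(5x).
Try constant y_p = A; plug in: 25A = 19 ⇒ A = 19/25.
General solution: y = C₁cos(5x) + C₂sin(5x) + 19/25.


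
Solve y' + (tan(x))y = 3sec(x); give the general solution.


P(x) = tan(x) ⇒ μ = e^(∫tan(x)dx) = sec(x).
(sec(x) y)' = 3sec²(x) ⇒ sec(x) y = 3tan(x) + C.
Multiply by cos(x): y = 3sin(x) + C·cos(x).


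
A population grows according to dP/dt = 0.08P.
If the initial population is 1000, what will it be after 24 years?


The ODE dP/dt = 0.08P has solution P(t) = P(0)e^(0.08t).
Substitute P(0) = 1000 and t = 24: P(24) = 1000 e^(1.92) ≈ 6821.


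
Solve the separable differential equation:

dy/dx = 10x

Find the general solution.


Integrate both sides with respect to x: y = ∫ 10x dx = 5x^2 + C.


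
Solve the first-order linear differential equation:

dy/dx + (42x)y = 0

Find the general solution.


P(x) = 42x ⇒ μ = e^(21x²).
Q(x) = 0 so μ y is constant: y = Ce^(-21x²).


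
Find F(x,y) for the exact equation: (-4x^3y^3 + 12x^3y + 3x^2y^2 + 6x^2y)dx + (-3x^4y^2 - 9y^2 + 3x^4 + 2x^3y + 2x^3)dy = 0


Check exactness: ∂M/∂y = -12x^3y^2 + 12x^3 + 6x^2y + 6x^2 and ∂N/∂x = -12x^3y^2 + 12x^3 + 6x^2y + 6x^2; equal, so the equation is exact.
Integrate M with respect to x (treating y as constant): ∫M dx = -x^4y^3 + 3x^4y + x^3y^2 + 2x^3y + h(y).
Differentiate w.r.t. y and set equal to N: the x-dependent terms already match, leaving h'(y) = -9y^2. Integrate: h(y) = -3y^3.
So F(x,y) = -x^4y^3 - 3y^3 + 3x^4y + x^3y^2 + 2x^3y.
General solution: -x^4y^3 - 3y^3 + 3x^4y + x^3y^2 + 2x^3y = C.


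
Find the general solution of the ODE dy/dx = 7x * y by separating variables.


Separate variables: dy/y = 7x dx.
Integrate: ln|y| = (7/2)x^2 + C₀.
Exponentiate: y = Ce^((7/2)x^2).


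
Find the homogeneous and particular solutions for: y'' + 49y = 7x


Homogeneous: r² + 49 = 0 ⇒ r = ±7i, y_h = C₁cos(7x) + C₂sin(7x).
Polynomial forcing; try y_p = Ax + B. Then y_p'' + 49 y_p = 49(Ax + B) = 7x, so B = 0 and A = 1/7.
General solution: y = C₁cos(7x) + C₂sin(7x) + (1/7)x.


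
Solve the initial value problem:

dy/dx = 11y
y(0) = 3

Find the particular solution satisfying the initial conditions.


General solution of y' = 11y is y = Ce^(11x).
Apply y(0) = 3: C = 3.
Particular solution: y = 3e^(11x).


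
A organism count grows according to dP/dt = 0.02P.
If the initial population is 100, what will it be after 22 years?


The ODE dP/dt = 0.02P has solution P(t) = P(0)e^(0.02t).
Substitute P(0) = 100 and t = 22: P(22) = 100 e^(0.44) ≈ 155.


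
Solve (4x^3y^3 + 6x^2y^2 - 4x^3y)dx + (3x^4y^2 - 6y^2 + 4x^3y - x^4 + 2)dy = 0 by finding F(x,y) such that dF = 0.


Check exactness: ∂M/∂y = 12x^3y^2 + 12x^2y - 4x^3 and ∂N/∂x = 12x^3y^2 + 12x^2y - 4x^3; equal, so the equation is exact.
Integrate M with respect to x (treating y as constant): ∫M dx = x^4y^3 + 2x^3y^2 - x^4y + h(y).
Differentiate w.r.t. y and set equal to N: the x-dependent terms already match, leaving h'(y) = -6y^2 + 2. Integrate: h(y) = -2y^3 + 2y.
So F(x,y) = x^4y^3 - 2y^3 + 2x^3y^2 - x^4y + 2y.
General solution: x^4y^3 - 2y^3 + 2x^3y^2 - x^4y + 2y = C.


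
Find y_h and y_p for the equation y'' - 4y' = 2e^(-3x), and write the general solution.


Characteristic roots of r² - 4r = 0 are 0, 4.
y_h = C₁ + C₂e^(4x).
Forcing exponent -3 is not a characteristic root; try y_p = Ae^(-3x).
Substitute: A·(9 + (-4)·-3 + (0)) = A·21 = 2, so A = 2/21.
General solution: y = C₁ + C₂e^(4x) + (2/21)e^(-3x).


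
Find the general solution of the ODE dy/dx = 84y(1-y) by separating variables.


Separate: dy/[y(1-y)] = 84 dx.
Partial fractions: 1/[y(1-y)] = 1/y + 1/(1-y).
Integrate: ln|y/(1-y)| = 84x + C₀.
Solve for y: y = 1/(1 + Ce^(-84x)).


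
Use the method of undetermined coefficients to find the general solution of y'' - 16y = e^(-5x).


Characteristic roots of r² - 16 = 0 are -4, 4.
y_h = C₁e^(-4x) + C₂e^(4x).
Forcing exponent -5 is not a characteristic root; try y_p = Ae^(-5x).
Substitute: A·(25 + (0)·-5 + (-16)) = A·9 = 1, so A = 1/9.
General solution: y = C₁e^(-4x) + C₂e^(4x) + (1/9)e^(-5x).


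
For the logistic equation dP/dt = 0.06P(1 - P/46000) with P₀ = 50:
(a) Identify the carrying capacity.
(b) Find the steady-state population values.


Logistic ODE dP/dt = 0.06P(1 - P/46000) has equilibria where dP/dt = 0, i.e. P = 0 or P = 46000.
The coefficient (1 - P/K) = 0 when P = K, identifying K = 46000 as the carrying capacity.
(a) K = 46000; (b) equilibria P = 0 and P = 46000.


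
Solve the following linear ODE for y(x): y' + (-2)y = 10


P(x) = -2 ⇒ μ = e^(-2x).
(μ y)' = 10e^(-2x) ⇒ μ y = -5e^(-2x) + C.
Divide by μ: y = -5 + Ce^(2x).


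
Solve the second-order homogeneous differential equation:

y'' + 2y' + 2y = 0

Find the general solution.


Characteristic equation: r² + 2r + 2 = 0.
Discriminant is negative; roots r = -1 ± 1i (complex conjugate pair).
General solution uses e^(α x)(C₁ cos(β x) + C₂ sin(β x)): y = e^(-x)(C₁cos(x) + C₂sin(x)).


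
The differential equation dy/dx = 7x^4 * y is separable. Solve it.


Separate variables: dy/y = 7x^4 dx.
Integrate: ln|y| = (7/5)x^5 + C₀.
Exponentiate: y = Ce^((7/5)x^5).


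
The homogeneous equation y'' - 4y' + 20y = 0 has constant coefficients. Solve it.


Characteristic equation: r² - 4r + 20 = 0.
Discriminant is negative; roots r = 2 ± 4i (complex conjugate pair).
General solution uses e^(α x)(C₁ cos(β x) + C₂ sin(β x)): y = e^(2x)(C₁cos(4x) + C₂sin(4x)).


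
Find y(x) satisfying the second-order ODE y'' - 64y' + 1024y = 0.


Characteristic equation: r² - 64r + 1024 = 0, i.e. (r - 32)² = 0.
Repeated root r = 32; include an x factor for the second linearly independent solution.
General solution: y = (C₁ + C₂x)e^(32x).
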